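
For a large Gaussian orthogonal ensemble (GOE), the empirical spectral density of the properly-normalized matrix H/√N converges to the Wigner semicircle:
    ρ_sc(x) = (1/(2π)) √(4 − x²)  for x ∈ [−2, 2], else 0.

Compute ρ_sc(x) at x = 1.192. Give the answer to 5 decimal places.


ρ_sc(x) = (1/(2π)) √(4 − x²). With x = 1.192:
  4 − x² = 4 − (1.192)² = 4 − 1.420864 = 2.579136.
  √(4 − x²) = 1.605969.
  1/(2π) = 0.159155.
  ρ_sc(1.192) = 0.159155 · 1.605969 = 0.255598.

Rounded to 5 decimal places: ρ_sc(1.192) ≈ 0.25560.


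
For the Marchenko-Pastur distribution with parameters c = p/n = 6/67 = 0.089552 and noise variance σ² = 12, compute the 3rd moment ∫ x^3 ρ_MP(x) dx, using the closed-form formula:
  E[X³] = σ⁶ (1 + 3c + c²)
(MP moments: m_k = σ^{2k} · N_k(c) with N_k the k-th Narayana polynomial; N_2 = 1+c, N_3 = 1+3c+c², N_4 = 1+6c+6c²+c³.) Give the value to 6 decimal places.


E[X³] = σ⁶ (1 + 3c + c²) (third MP moment). With σ² = 12 (so σ⁶ = 1728) and c = 6/67 = 0.089552: E[X³] = 1728 · (1 + 3·0.089552 + (0.089552)²) = 1728 · 1.276676.

So E[X^3] = 2206.096681.


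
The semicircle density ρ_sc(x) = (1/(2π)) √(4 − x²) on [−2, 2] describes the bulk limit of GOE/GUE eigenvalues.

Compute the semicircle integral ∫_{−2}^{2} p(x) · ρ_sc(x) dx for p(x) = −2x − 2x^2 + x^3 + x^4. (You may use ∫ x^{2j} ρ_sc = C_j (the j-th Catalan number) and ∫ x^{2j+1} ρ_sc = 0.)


Write p(x) = Σ a_i x^i, split into monomials and integrate each against ρ_sc separately.
Using ∫ x^{2j} ρ_sc = C_j = (1/(j+1)) C(2j, j) (Catalan numbers) and ∫ x^{2j+1} ρ_sc = 0 (odd monomials vanish by symmetry):
  i = 1 (odd): ∫ x^1 ρ_sc = 0 (vanishes)
  i = 2 (even): a_2 · C_{1} = -2 · 1 = -2
  i = 3 (odd): ∫ x^3 ρ_sc = 0 (vanishes)
  i = 4 (even): a_4 · C_{2} = 1 · 2 = 2

Summing the contributions: ∫_{−2}^{2} p(x) ρ_sc(x) dx = (-2) + 2 = 0.


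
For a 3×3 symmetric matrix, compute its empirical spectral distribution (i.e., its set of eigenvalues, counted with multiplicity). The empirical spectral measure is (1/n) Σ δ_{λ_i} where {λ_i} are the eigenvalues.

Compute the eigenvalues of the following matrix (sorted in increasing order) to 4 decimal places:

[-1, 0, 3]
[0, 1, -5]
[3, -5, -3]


Since M is real symmetric, all three eigenvalues are real; they are the roots of det(λI − M) = λ³ − (tr M) λ² + s λ − det M, where s is the sum of the principal 2×2 minors.
tr M = -1 + 1 + (-3) = -3.
s = ((-1)·1 − 0²) + ((-1)·(-3) − 3²) + (1·(-3) − (-5)²) = -1 + (-6) + (-28) = -35.
det M (expand along row 1) = (-1)·(-28) − 0·15 + 3·(-3) = 19.
Characteristic polynomial: λ³ + 3λ² − 35λ − 19 = 0.
Substitute λ = y + (tr M)/3 = y − 1.000000 to remove the quadratic term: y³ + p·y + q = 0 with p = s − (tr M)²/3 = -38.000000 and q = −2(tr M)³/27 + (tr M)·s/3 − det M = 18.000000.
Three real roots ⇒ use the trigonometric (Viète) form: r = 2√(−p/3) = 7.118052, φ = arccos(3q/(p·r)) = arccos(-0.199641) = 1.771788 rad.
y_k = r·cos(φ/3 − 2πk/3) for k = 0, 1, 2 gives y = 5.912318, 0.476532, -6.388850.
λ_k = y_k − 1.000000 gives λ = 4.9123, -0.5235, -7.3889 (check: the sum is -3.0000 = tr M).

Eigenvalues sorted in increasing order: [-7.3889, -0.5235, 4.9123].


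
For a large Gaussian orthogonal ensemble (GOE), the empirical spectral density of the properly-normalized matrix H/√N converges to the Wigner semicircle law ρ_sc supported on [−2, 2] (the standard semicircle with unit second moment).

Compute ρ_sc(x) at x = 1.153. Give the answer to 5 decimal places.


ρ_sc(x) = (1/(2π)) √(4 − x²). With x = 1.153:
  4 − x² = 4 − (1.153)² = 4 − 1.329409 = 2.670591.
  √(4 − x²) = 1.634194.
  1/(2π) = 0.159155.
  ρ_sc(1.153) = 0.159155 · 1.634194 = 0.260090.

Rounded to 5 decimal places: ρ_sc(1.153) ≈ 0.26009.


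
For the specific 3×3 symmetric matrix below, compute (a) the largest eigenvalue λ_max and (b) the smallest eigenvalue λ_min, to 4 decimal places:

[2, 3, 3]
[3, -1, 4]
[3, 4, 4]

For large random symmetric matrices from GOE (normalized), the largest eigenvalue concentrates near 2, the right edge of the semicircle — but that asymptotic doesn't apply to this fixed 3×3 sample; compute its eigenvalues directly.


Since M is real symmetric, all three eigenvalues are real; they are the roots of det(λI − M) = λ³ − (tr M) λ² + s λ − det M, where s is the sum of the principal 2×2 minors.
tr M = 2 + (-1) + 4 = 5.
s = (2·(-1) − 3²) + (2·4 − 3²) + ((-1)·4 − 4²) = -11 + (-1) + (-20) = -32.
det M (expand along row 1) = 2·(-20) − 3·0 + 3·15 = 5.
Characteristic polynomial: λ³ − 5λ² − 32λ − 5 = 0.
Substitute λ = y + (tr M)/3 = y + 1.666667 to remove the quadratic term: y³ + p·y + q = 0 with p = s − (tr M)²/3 = -40.333333 and q = −2(tr M)³/27 + (tr M)·s/3 − det M = -67.592593.
Three real roots ⇒ use the trigonometric (Viète) form: r = 2√(−p/3) = 7.333333, φ = arccos(3q/(p·r)) = arccos(0.685575) = 0.815403 rad.
y_k = r·cos(φ/3 − 2πk/3) for k = 0, 1, 2 gives y = 7.064119, -1.827066, -5.237053.
λ_k = y_k + 1.666667 gives λ = 8.7308, -0.1604, -3.5704 (check: the sum is 5.0000 = tr M).

Hence λ_max = 8.7308 and λ_min = -3.5704.


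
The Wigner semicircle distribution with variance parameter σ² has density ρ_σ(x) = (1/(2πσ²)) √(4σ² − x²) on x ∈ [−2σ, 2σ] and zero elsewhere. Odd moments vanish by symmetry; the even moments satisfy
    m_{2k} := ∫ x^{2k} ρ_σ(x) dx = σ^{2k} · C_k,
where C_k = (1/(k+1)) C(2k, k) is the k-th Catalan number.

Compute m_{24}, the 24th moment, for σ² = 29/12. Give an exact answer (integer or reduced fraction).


By the scaled semicircle moment identity, m_{2k} = σ^{2k} · C_k with k = 12.
C_12 = (1/(k+1)) · C(2k, k) = (1/13) · C(24, 12) = (1/13) · 2704156 = 208012.
σ^{2k} = (σ²)^k = (29/12)^12 = 353814783205469041/8916100448256.

Therefore m_{24} = σ^{24} · C_12 = (353814783205469041/8916100448256) · 208012 = 18399430171034006539123/2229025112064.


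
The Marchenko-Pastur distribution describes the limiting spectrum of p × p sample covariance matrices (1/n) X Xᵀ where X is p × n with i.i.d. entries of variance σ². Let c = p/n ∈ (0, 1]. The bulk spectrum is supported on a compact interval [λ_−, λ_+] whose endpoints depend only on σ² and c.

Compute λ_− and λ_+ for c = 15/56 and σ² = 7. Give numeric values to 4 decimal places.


c = 15/56 = 0.267857; √c = 0.517549.
λ_− = σ² (1 − √c)² = 7 · (1 − 0.517549)² = 7 · (0.482451)² = 1.629312.
λ_+ = σ² (1 + √c)² = 7 · (1 + 0.517549)² = 7 · (1.517549)² = 16.120688.

Rounded to 4 decimal places: λ_− ≈ 1.6293, λ_+ ≈ 16.1207.


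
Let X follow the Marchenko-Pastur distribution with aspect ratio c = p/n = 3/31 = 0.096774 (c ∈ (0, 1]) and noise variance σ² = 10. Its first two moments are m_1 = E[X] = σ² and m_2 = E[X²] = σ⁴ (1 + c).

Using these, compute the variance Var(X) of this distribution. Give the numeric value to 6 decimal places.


m_1 = E[X] = σ² = 10, so m_1² = 100.
m_2 = E[X²] = σ⁴ (1 + c) = 100 · (1 + 0.096774) = 100 · 1.096774 = 109.677419.
(Note m_2 − m_1² simplifies to c · σ⁴ = 0.096774 · 100.)

Var(X) = m_2 − m_1² = 109.677419 − 100 = 9.677419.


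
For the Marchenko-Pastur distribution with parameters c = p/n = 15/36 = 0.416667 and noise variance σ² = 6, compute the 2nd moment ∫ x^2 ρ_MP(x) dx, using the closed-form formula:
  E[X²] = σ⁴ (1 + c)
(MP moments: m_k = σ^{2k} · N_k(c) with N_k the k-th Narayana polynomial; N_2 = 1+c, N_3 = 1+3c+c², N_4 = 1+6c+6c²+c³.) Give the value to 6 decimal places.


E[X²] = σ⁴ (1 + c) (second MP moment). With σ² = 6 (so σ⁴ = 36) and c = 15/36 = 0.416667: E[X²] = 36 · (1 + 0.416667) = 36 · 1.416667.

So E[X^2] = 51.000000.


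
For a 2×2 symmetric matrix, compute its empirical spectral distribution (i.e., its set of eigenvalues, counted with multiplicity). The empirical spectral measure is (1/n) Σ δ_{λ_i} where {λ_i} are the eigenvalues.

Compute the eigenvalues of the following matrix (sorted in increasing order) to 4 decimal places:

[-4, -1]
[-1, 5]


Since M is real symmetric, both eigenvalues are real; they are the roots of det(λI − M) = λ² − (tr M) λ + det M.
tr M = -4 + 5 = 1.
det M = (-4)·5 − (-1)² = -20 − 1 = -21.
Characteristic polynomial: λ² − λ − 21 = 0.
Discriminant Δ = (tr M)² − 4·det M = 1 − (-84) = 85; √Δ = 9.219544.
λ = (tr M ± √Δ)/2 = (1 ± 9.219544)/2, giving (tr M − √Δ)/2 = -4.1098 and (tr M + √Δ)/2 = 5.1098.

Eigenvalues sorted in increasing order: [-4.1098, 5.1098].


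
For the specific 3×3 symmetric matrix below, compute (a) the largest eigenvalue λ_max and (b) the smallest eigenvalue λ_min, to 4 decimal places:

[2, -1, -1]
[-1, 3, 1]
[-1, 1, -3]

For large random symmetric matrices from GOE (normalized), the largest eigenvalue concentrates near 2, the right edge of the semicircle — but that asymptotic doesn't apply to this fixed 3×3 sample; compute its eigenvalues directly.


Since M is real symmetric, all three eigenvalues are real; they are the roots of det(λI − M) = λ³ − (tr M) λ² + s λ − det M, where s is the sum of the principal 2×2 minors.
tr M = 2 + 3 + (-3) = 2.
s = (2·3 − (-1)²) + (2·(-3) − (-1)²) + (3·(-3) − 1²) = 5 + (-7) + (-10) = -12.
det M (expand along row 1) = 2·(-10) − (-1)·4 + (-1)·2 = -18.
Characteristic polynomial: λ³ − 2λ² − 12λ + 18 = 0.
Substitute λ = y + (tr M)/3 = y + 0.666667 to remove the quadratic term: y³ + p·y + q = 0 with p = s − (tr M)²/3 = -13.333333 and q = −2(tr M)³/27 + (tr M)·s/3 − det M = 9.407407.
Three real roots ⇒ use the trigonometric (Viète) form: r = 2√(−p/3) = 4.216370, φ = arccos(3q/(p·r)) = arccos(-0.502012) = 2.096719 rad.
y_k = r·cos(φ/3 − 2πk/3) for k = 0, 1, 2 gives y = 3.227826, 0.735382, -3.963208.
λ_k = y_k + 0.666667 gives λ = 3.8945, 1.4020, -3.2965 (check: the sum is 2.0000 = tr M).

Hence λ_max = 3.8945 and λ_min = -3.2965.


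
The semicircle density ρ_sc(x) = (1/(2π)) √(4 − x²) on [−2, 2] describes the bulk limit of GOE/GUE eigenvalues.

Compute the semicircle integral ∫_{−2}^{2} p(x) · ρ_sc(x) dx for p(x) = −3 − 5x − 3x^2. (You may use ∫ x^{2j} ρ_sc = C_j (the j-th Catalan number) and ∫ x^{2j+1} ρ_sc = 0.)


Write p(x) = Σ a_i x^i, split into monomials and integrate each against ρ_sc separately.
Using ∫ x^{2j} ρ_sc = C_j = (1/(j+1)) C(2j, j) (Catalan numbers) and ∫ x^{2j+1} ρ_sc = 0 (odd monomials vanish by symmetry):
  i = 0 (even): a_0 · C_{0} = -3 · 1 = -3
  i = 1 (odd): ∫ x^1 ρ_sc = 0 (vanishes)
  i = 2 (even): a_2 · C_{1} = -3 · 1 = -3

Summing the contributions: ∫_{−2}^{2} p(x) ρ_sc(x) dx = (-3) + (-3) = -6.


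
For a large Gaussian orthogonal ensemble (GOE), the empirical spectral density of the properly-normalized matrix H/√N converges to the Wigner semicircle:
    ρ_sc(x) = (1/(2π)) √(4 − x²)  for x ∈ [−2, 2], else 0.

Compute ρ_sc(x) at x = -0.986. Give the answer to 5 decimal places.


ρ_sc(x) = (1/(2π)) √(4 − x²). With x = -0.986:
  4 − x² = 4 − (-0.986)² = 4 − 0.972196 = 3.027804.
  √(4 − x²) = 1.740059.
  1/(2π) = 0.159155.
  ρ_sc(-0.986) = 0.159155 · 1.740059 = 0.276939.

Rounded to 5 decimal places: ρ_sc(-0.986) ≈ 0.27694.


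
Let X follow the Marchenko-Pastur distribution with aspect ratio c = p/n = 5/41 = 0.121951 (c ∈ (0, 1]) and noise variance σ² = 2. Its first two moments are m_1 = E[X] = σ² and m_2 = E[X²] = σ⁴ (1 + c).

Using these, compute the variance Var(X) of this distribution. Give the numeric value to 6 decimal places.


m_1 = E[X] = σ² = 2, so m_1² = 4.
m_2 = E[X²] = σ⁴ (1 + c) = 4 · (1 + 0.121951) = 4 · 1.121951 = 4.487805.
(Note m_2 − m_1² simplifies to c · σ⁴ = 0.121951 · 4.)

Var(X) = m_2 − m_1² = 4.487805 − 4 = 0.487805.


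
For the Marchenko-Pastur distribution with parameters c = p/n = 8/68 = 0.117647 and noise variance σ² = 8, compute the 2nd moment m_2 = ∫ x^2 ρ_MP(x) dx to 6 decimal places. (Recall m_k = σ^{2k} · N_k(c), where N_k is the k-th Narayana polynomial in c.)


E[X²] = σ⁴ (1 + c) (second MP moment). With σ² = 8 (so σ⁴ = 64) and c = 8/68 = 0.117647: E[X²] = 64 · (1 + 0.117647) = 64 · 1.117647.

So E[X^2] = 71.529412.


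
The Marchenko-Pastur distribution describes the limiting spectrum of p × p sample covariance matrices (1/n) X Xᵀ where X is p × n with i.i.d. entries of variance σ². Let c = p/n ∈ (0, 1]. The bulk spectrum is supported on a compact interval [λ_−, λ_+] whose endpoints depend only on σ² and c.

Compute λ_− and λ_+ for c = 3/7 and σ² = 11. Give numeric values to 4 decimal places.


c = 3/7 = 0.428571; √c = 0.654654.
λ_− = σ² (1 − √c)² = 11 · (1 − 0.654654)² = 11 · (0.345346)² = 1.311905.
λ_+ = σ² (1 + √c)² = 11 · (1 + 0.654654)² = 11 · (1.654654)² = 30.116666.

Rounded to 4 decimal places: λ_− ≈ 1.3119, λ_+ ≈ 30.1167.


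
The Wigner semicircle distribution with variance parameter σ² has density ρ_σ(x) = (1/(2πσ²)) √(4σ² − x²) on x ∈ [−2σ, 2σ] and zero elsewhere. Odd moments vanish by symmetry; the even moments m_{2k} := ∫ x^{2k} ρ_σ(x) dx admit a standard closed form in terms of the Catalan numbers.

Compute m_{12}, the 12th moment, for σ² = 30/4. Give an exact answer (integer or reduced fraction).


By the scaled semicircle moment identity, m_{2k} = σ^{2k} · C_k with k = 6.
C_6 = (1/(k+1)) · C(2k, k) = (1/7) · C(12, 6) = (1/7) · 924 = 132.
σ^{2k} = (σ²)^k = (30/4)^6 = 11390625/64.

Therefore m_{12} = σ^{12} · C_6 = (11390625/64) · 132 = 375890625/16.


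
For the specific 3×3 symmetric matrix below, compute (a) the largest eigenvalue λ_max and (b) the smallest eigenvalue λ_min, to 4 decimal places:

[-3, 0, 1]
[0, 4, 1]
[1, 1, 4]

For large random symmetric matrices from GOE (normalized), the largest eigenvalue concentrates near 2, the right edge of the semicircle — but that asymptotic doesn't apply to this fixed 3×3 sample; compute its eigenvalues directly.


Since M is real symmetric, all three eigenvalues are real; they are the roots of det(λI − M) = λ³ − (tr M) λ² + s λ − det M, where s is the sum of the principal 2×2 minors.
tr M = -3 + 4 + 4 = 5.
s = ((-3)·4 − 0²) + ((-3)·4 − 1²) + (4·4 − 1²) = -12 + (-13) + 15 = -10.
det M (expand along row 1) = (-3)·15 − 0·(-1) + 1·(-4) = -49.
Characteristic polynomial: λ³ − 5λ² − 10λ + 49 = 0.
Substitute λ = y + (tr M)/3 = y + 1.666667 to remove the quadratic term: y³ + p·y + q = 0 with p = s − (tr M)²/3 = -18.333333 and q = −2(tr M)³/27 + (tr M)·s/3 − det M = 23.074074.
Three real roots ⇒ use the trigonometric (Viète) form: r = 2√(−p/3) = 4.944132, φ = arccos(3q/(p·r)) = arccos(-0.763685) = 2.439798 rad.
y_k = r·cos(φ/3 − 2πk/3) for k = 0, 1, 2 gives y = 3.397258, 1.412208, -4.809467.
λ_k = y_k + 1.666667 gives λ = 5.0639, 3.0789, -3.1428 (check: the sum is 5.0000 = tr M).

Hence λ_max = 5.0639 and λ_min = -3.1428.


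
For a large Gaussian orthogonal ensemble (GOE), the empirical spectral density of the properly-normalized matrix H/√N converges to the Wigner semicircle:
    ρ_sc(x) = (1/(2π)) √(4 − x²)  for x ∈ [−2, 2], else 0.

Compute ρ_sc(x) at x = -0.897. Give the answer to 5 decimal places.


ρ_sc(x) = (1/(2π)) √(4 − x²). With x = -0.897:
  4 − x² = 4 − (-0.897)² = 4 − 0.804609 = 3.195391.
  √(4 − x²) = 1.787566.
  1/(2π) = 0.159155.
  ρ_sc(-0.897) = 0.159155 · 1.787566 = 0.284500.

Rounded to 5 decimal places: ρ_sc(-0.897) ≈ 0.28450.


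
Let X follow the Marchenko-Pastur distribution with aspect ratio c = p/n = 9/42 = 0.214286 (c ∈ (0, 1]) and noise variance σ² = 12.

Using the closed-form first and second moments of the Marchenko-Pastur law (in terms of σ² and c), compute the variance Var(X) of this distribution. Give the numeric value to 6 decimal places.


Recall the MP moments m_1 = E[X] = σ² and m_2 = E[X²] = σ⁴ (1 + c).
m_1 = E[X] = σ² = 12, so m_1² = 144.
m_2 = E[X²] = σ⁴ (1 + c) = 144 · (1 + 0.214286) = 144 · 1.214286 = 174.857143.
(Note m_2 − m_1² simplifies to c · σ⁴ = 0.214286 · 144.)

Var(X) = m_2 − m_1² = 174.857143 − 144 = 30.857143.


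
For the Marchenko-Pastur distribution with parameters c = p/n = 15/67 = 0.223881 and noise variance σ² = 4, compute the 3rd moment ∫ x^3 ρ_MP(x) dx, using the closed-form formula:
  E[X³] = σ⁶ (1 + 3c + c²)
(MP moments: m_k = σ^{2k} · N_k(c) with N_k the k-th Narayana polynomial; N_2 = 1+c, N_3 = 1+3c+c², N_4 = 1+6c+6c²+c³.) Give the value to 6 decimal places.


E[X³] = σ⁶ (1 + 3c + c²) (third MP moment). With σ² = 4 (so σ⁶ = 64) and c = 15/67 = 0.223881: E[X³] = 64 · (1 + 3·0.223881 + (0.223881)²) = 64 · 1.721764.

So E[X^3] = 110.192916.


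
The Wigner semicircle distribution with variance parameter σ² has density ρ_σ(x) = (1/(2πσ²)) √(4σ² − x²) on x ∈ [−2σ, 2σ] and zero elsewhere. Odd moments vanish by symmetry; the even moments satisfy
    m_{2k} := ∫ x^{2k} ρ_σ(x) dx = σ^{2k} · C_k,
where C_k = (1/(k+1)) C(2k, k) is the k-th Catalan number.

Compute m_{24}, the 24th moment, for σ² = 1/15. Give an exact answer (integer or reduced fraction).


By the scaled semicircle moment identity, m_{2k} = σ^{2k} · C_k with k = 12.
C_12 = (1/(k+1)) · C(2k, k) = (1/13) · C(24, 12) = (1/13) · 2704156 = 208012.
σ^{2k} = (σ²)^k = (1/15)^12 = 1/129746337890625.

Therefore m_{24} = σ^{24} · C_12 = (1/129746337890625) · 208012 = 208012/129746337890625.


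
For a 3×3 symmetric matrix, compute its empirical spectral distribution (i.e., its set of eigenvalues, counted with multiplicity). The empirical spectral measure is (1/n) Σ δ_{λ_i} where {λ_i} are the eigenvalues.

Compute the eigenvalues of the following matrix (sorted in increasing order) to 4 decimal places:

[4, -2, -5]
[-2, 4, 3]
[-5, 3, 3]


Since M is real symmetric, all three eigenvalues are real; they are the roots of det(λI − M) = λ³ − (tr M) λ² + s λ − det M, where s is the sum of the principal 2×2 minors.
tr M = 4 + 4 + 3 = 11.
s = (4·4 − (-2)²) + (4·3 − (-5)²) + (4·3 − 3²) = 12 + (-13) + 3 = 2.
det M (expand along row 1) = 4·3 − (-2)·9 + (-5)·14 = -40.
Characteristic polynomial: λ³ − 11λ² + 2λ + 40 = 0.
Substitute λ = y + (tr M)/3 = y + 3.666667 to remove the quadratic term: y³ + p·y + q = 0 with p = s − (tr M)²/3 = -38.333333 and q = −2(tr M)³/27 + (tr M)·s/3 − det M = -51.259259.
Three real roots ⇒ use the trigonometric (Viète) form: r = 2√(−p/3) = 7.149204, φ = arccos(3q/(p·r)) = arccos(0.561125) = 0.975052 rad.
y_k = r·cos(φ/3 − 2πk/3) for k = 0, 1, 2 gives y = 6.774908, -1.410386, -5.364522.
λ_k = y_k + 3.666667 gives λ = 10.4416, 2.2563, -1.6979 (check: the sum is 11.0000 = tr M).

Eigenvalues sorted in increasing order: [-1.6979, 2.2563, 10.4416].


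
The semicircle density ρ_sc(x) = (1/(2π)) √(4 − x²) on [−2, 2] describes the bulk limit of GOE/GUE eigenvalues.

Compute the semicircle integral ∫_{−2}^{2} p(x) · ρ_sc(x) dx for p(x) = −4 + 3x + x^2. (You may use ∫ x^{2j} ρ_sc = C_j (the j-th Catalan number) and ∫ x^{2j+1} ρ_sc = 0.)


Write p(x) = Σ a_i x^i, split into monomials and integrate each against ρ_sc separately.
Using ∫ x^{2j} ρ_sc = C_j = (1/(j+1)) C(2j, j) (Catalan numbers) and ∫ x^{2j+1} ρ_sc = 0 (odd monomials vanish by symmetry):
  i = 0 (even): a_0 · C_{0} = -4 · 1 = -4
  i = 1 (odd): ∫ x^1 ρ_sc = 0 (vanishes)
  i = 2 (even): a_2 · C_{1} = 1 · 1 = 1

Summing the contributions: ∫_{−2}^{2} p(x) ρ_sc(x) dx = (-4) + 1 = -3.


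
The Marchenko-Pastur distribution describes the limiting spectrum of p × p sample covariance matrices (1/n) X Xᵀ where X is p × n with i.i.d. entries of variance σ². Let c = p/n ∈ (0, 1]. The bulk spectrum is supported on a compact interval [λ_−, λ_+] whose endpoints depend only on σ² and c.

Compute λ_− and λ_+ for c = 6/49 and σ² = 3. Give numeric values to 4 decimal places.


c = 6/49 = 0.122449; √c = 0.349927.
λ_− = σ² (1 − √c)² = 3 · (1 − 0.349927)² = 3 · (0.650073)² = 1.267784.
λ_+ = σ² (1 + √c)² = 3 · (1 + 0.349927)² = 3 · (1.349927)² = 5.466910.

Rounded to 4 decimal places: λ_− ≈ 1.2678, λ_+ ≈ 5.4669.


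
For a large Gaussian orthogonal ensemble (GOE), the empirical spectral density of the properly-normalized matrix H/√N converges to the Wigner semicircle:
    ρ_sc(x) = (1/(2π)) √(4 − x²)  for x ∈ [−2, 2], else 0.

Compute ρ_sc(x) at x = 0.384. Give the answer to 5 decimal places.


ρ_sc(x) = (1/(2π)) √(4 − x²). With x = 0.384:
  4 − x² = 4 − (0.384)² = 4 − 0.147456 = 3.852544.
  √(4 − x²) = 1.962790.
  1/(2π) = 0.159155.
  ρ_sc(0.384) = 0.159155 · 1.962790 = 0.312388.

Rounded to 5 decimal places: ρ_sc(0.384) ≈ 0.31239.


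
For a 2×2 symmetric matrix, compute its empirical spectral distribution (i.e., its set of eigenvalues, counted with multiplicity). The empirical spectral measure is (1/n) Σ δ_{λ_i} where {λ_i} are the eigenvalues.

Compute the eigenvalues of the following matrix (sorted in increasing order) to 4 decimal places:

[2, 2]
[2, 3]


Since M is real symmetric, both eigenvalues are real; they are the roots of det(λI − M) = λ² − (tr M) λ + det M.
tr M = 2 + 3 = 5.
det M = 2·3 − 2² = 6 − 4 = 2.
Characteristic polynomial: λ² − 5λ + 2 = 0.
Discriminant Δ = (tr M)² − 4·det M = 25 − 8 = 17; √Δ = 4.123106.
λ = (tr M ± √Δ)/2 = (5 ± 4.123106)/2, giving (tr M − √Δ)/2 = 0.4384 and (tr M + √Δ)/2 = 4.5616.

Eigenvalues sorted in increasing order: [0.4384, 4.5616].


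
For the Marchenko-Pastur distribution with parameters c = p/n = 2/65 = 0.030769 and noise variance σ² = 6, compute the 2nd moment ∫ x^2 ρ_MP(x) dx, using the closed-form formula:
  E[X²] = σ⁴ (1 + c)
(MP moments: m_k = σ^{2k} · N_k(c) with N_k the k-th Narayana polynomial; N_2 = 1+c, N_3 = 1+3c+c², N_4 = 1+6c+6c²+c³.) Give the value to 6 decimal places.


E[X²] = σ⁴ (1 + c) (second MP moment). With σ² = 6 (so σ⁴ = 36) and c = 2/65 = 0.030769: E[X²] = 36 · (1 + 0.030769) = 36 · 1.030769.

So E[X^2] = 37.107692.


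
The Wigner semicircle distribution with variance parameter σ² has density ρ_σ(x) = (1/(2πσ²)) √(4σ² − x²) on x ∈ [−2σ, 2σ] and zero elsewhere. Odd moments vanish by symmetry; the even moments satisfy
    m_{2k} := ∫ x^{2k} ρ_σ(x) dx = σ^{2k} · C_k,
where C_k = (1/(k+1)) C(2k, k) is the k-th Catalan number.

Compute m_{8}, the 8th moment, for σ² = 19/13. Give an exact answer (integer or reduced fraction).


By the scaled semicircle moment identity, m_{2k} = σ^{2k} · C_k with k = 4.
C_4 = (1/(k+1)) · C(2k, k) = (1/5) · C(8, 4) = (1/5) · 70 = 14.
σ^{2k} = (σ²)^k = (19/13)^4 = 130321/28561.

Therefore m_{8} = σ^{8} · C_4 = (130321/28561) · 14 = 1824494/28561.


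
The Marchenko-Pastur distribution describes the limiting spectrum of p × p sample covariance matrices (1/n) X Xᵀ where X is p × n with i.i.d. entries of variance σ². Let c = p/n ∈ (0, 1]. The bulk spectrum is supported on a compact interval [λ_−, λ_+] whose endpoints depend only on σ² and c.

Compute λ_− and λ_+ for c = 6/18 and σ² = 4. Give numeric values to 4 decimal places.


c = 6/18 = 0.333333; √c = 0.577350.
λ_− = σ² (1 − √c)² = 4 · (1 − 0.577350)² = 4 · (0.422650)² = 0.714531.
λ_+ = σ² (1 + √c)² = 4 · (1 + 0.577350)² = 4 · (1.577350)² = 9.952135.

Rounded to 4 decimal places: λ_− ≈ 0.7145, λ_+ ≈ 9.9521.


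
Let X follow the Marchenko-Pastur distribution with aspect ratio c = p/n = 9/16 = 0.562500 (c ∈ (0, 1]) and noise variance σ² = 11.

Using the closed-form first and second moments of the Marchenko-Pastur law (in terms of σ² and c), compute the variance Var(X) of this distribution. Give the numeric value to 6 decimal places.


Recall the MP moments m_1 = E[X] = σ² and m_2 = E[X²] = σ⁴ (1 + c).
m_1 = E[X] = σ² = 11, so m_1² = 121.
m_2 = E[X²] = σ⁴ (1 + c) = 121 · (1 + 0.562500) = 121 · 1.562500 = 189.062500.
(Note m_2 − m_1² simplifies to c · σ⁴ = 0.562500 · 121.)

Var(X) = m_2 − m_1² = 189.062500 − 121 = 68.062500.


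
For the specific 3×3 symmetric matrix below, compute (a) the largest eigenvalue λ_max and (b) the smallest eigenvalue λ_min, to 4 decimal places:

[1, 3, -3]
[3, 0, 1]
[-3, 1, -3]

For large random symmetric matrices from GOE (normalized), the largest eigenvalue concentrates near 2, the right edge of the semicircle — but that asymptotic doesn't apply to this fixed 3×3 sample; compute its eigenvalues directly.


Since M is real symmetric, all three eigenvalues are real; they are the roots of det(λI − M) = λ³ − (tr M) λ² + s λ − det M, where s is the sum of the principal 2×2 minors.
tr M = 1 + 0 + (-3) = -2.
s = (1·0 − 3²) + (1·(-3) − (-3)²) + (0·(-3) − 1²) = -9 + (-12) + (-1) = -22.
det M (expand along row 1) = 1·(-1) − 3·(-6) + (-3)·3 = 8.
Characteristic polynomial: λ³ + 2λ² − 22λ − 8 = 0.
Substitute λ = y + (tr M)/3 = y − 0.666667 to remove the quadratic term: y³ + p·y + q = 0 with p = s − (tr M)²/3 = -23.333333 and q = −2(tr M)³/27 + (tr M)·s/3 − det M = 7.259259.
Three real roots ⇒ use the trigonometric (Viète) form: r = 2√(−p/3) = 5.577734, φ = arccos(3q/(p·r)) = arccos(-0.167332) = 1.738919 rad.
y_k = r·cos(φ/3 − 2πk/3) for k = 0, 1, 2 gives y = 4.666667, 0.312418, -4.979085.
λ_k = y_k − 0.666667 gives λ = 4.0000, -0.3542, -5.6458 (check: the sum is -2.0000 = tr M).

Hence λ_max = 4.0000 and λ_min = -5.6458.


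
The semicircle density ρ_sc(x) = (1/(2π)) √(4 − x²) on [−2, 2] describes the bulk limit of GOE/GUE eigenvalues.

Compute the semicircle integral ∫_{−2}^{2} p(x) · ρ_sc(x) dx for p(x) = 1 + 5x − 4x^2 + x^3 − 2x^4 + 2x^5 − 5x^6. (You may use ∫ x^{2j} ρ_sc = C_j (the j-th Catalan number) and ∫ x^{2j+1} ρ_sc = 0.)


Write p(x) = Σ a_i x^i, split into monomials and integrate each against ρ_sc separately.
Using ∫ x^{2j} ρ_sc = C_j = (1/(j+1)) C(2j, j) (Catalan numbers) and ∫ x^{2j+1} ρ_sc = 0 (odd monomials vanish by symmetry):
  i = 0 (even): a_0 · C_{0} = 1 · 1 = 1
  i = 1 (odd): ∫ x^1 ρ_sc = 0 (vanishes)
  i = 2 (even): a_2 · C_{1} = -4 · 1 = -4
  i = 3 (odd): ∫ x^3 ρ_sc = 0 (vanishes)
  i = 4 (even): a_4 · C_{2} = -2 · 2 = -4
  i = 5 (odd): ∫ x^5 ρ_sc = 0 (vanishes)
  i = 6 (even): a_6 · C_{3} = -5 · 5 = -25

Summing the contributions: ∫_{−2}^{2} p(x) ρ_sc(x) dx = 1 + (-4) + (-4) + (-25) = -32.


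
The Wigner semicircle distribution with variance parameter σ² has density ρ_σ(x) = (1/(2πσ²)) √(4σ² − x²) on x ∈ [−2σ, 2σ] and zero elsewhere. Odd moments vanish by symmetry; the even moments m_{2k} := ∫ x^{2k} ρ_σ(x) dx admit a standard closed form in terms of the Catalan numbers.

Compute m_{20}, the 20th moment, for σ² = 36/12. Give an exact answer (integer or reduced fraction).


By the scaled semicircle moment identity, m_{2k} = σ^{2k} · C_k with k = 10.
C_10 = (1/(k+1)) · C(2k, k) = (1/11) · C(20, 10) = (1/11) · 184756 = 16796.
σ^{2k} = (σ²)^k = (36/12)^10 = 59049.

Therefore m_{20} = σ^{20} · C_10 = 59049 · 16796 = 991787004.


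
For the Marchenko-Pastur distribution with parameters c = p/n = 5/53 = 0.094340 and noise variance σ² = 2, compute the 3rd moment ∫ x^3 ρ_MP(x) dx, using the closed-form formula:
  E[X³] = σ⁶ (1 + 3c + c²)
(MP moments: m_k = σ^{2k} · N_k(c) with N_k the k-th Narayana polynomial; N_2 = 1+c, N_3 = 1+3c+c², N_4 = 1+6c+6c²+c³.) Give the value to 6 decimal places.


E[X³] = σ⁶ (1 + 3c + c²) (third MP moment). With σ² = 2 (so σ⁶ = 8) and c = 5/53 = 0.094340: E[X³] = 8 · (1 + 3·0.094340 + (0.094340)²) = 8 · 1.291919.

So E[X^3] = 10.335351.


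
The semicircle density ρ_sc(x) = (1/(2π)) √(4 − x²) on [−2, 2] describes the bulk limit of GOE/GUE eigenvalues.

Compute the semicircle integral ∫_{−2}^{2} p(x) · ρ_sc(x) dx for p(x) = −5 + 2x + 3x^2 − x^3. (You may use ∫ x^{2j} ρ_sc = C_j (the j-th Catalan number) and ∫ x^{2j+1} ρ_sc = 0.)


Write p(x) = Σ a_i x^i, split into monomials and integrate each against ρ_sc separately.
Using ∫ x^{2j} ρ_sc = C_j = (1/(j+1)) C(2j, j) (Catalan numbers) and ∫ x^{2j+1} ρ_sc = 0 (odd monomials vanish by symmetry):
  i = 0 (even): a_0 · C_{0} = -5 · 1 = -5
  i = 1 (odd): ∫ x^1 ρ_sc = 0 (vanishes)
  i = 2 (even): a_2 · C_{1} = 3 · 1 = 3
  i = 3 (odd): ∫ x^3 ρ_sc = 0 (vanishes)

Summing the contributions: ∫_{−2}^{2} p(x) ρ_sc(x) dx = (-5) + 3 = -2.


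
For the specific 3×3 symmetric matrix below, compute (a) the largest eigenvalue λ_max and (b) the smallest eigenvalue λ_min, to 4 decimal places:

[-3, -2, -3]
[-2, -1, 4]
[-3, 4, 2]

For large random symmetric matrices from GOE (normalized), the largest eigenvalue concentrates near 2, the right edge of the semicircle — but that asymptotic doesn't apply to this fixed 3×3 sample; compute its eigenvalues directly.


Since M is real symmetric, all three eigenvalues are real; they are the roots of det(λI − M) = λ³ − (tr M) λ² + s λ − det M, where s is the sum of the principal 2×2 minors.
tr M = -3 + (-1) + 2 = -2.
s = ((-3)·(-1) − (-2)²) + ((-3)·2 − (-3)²) + ((-1)·2 − 4²) = -1 + (-15) + (-18) = -34.
det M (expand along row 1) = (-3)·(-18) − (-2)·8 + (-3)·(-11) = 103.
Characteristic polynomial: λ³ + 2λ² − 34λ − 103 = 0.
Substitute λ = y + (tr M)/3 = y − 0.666667 to remove the quadratic term: y³ + p·y + q = 0 with p = s − (tr M)²/3 = -35.333333 and q = −2(tr M)³/27 + (tr M)·s/3 − det M = -79.740741.
Three real roots ⇒ use the trigonometric (Viète) form: r = 2√(−p/3) = 6.863753, φ = arccos(3q/(p·r)) = arccos(0.986405) = 0.165082 rad.
y_k = r·cos(φ/3 − 2πk/3) for k = 0, 1, 2 gives y = 6.853364, -3.099755, -3.753609.
λ_k = y_k − 0.666667 gives λ = 6.1867, -3.7664, -4.4203 (check: the sum is -2.0000 = tr M).

Hence λ_max = 6.1867 and λ_min = -4.4203.


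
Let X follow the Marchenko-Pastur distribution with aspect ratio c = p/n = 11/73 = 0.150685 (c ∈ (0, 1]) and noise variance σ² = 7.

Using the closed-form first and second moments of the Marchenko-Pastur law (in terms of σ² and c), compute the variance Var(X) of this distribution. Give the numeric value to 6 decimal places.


Recall the MP moments m_1 = E[X] = σ² and m_2 = E[X²] = σ⁴ (1 + c).
m_1 = E[X] = σ² = 7, so m_1² = 49.
m_2 = E[X²] = σ⁴ (1 + c) = 49 · (1 + 0.150685) = 49 · 1.150685 = 56.383562.
(Note m_2 − m_1² simplifies to c · σ⁴ = 0.150685 · 49.)

Var(X) = m_2 − m_1² = 56.383562 − 49 = 7.383562.


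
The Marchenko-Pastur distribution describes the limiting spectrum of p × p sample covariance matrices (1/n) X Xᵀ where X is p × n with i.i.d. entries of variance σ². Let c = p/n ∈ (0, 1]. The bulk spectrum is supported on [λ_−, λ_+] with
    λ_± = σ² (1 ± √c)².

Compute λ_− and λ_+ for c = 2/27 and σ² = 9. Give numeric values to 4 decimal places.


c = 2/27 = 0.074074; √c = 0.272166.
λ_− = σ² (1 − √c)² = 9 · (1 − 0.272166)² = 9 · (0.727834)² = 4.767687.
λ_+ = σ² (1 + √c)² = 9 · (1 + 0.272166)² = 9 · (1.272166)² = 14.565646.

Rounded to 4 decimal places: λ_− ≈ 4.7677, λ_+ ≈ 14.5656.


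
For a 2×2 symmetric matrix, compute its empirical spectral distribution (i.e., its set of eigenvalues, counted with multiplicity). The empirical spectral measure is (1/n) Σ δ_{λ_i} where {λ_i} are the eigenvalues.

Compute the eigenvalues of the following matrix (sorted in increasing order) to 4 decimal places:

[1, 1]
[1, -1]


Since M is real symmetric, both eigenvalues are real; they are the roots of det(λI − M) = λ² − (tr M) λ + det M.
tr M = 1 + (-1) = 0.
det M = 1·(-1) − 1² = -1 − 1 = -2.
Characteristic polynomial: λ² − 2 = 0.
Discriminant Δ = (tr M)² − 4·det M = 0 − (-8) = 8; √Δ = 2.828427.
λ = (tr M ± √Δ)/2 = (0 ± 2.828427)/2, giving (tr M − √Δ)/2 = -1.4142 and (tr M + √Δ)/2 = 1.4142.

Eigenvalues sorted in increasing order: [-1.4142, 1.4142].


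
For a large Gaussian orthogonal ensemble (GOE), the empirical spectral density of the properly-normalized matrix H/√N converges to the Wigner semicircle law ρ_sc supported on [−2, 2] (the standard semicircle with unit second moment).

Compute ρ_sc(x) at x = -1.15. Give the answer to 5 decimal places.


ρ_sc(x) = (1/(2π)) √(4 − x²). With x = -1.15:
  4 − x² = 4 − (-1.15)² = 4 − 1.322500 = 2.677500.
  √(4 − x²) = 1.636307.
  1/(2π) = 0.159155.
  ρ_sc(-1.15) = 0.159155 · 1.636307 = 0.260426.

Rounded to 5 decimal places: ρ_sc(-1.15) ≈ 0.26043.


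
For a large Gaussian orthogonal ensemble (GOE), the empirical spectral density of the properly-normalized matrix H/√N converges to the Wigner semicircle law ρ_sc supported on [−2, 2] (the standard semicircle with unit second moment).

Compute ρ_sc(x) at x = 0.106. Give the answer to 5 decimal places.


ρ_sc(x) = (1/(2π)) √(4 − x²). With x = 0.106:
  4 − x² = 4 − (0.106)² = 4 − 0.011236 = 3.988764.
  √(4 − x²) = 1.997189.
  1/(2π) = 0.159155.
  ρ_sc(0.106) = 0.159155 · 1.997189 = 0.317863.

Rounded to 5 decimal places: ρ_sc(0.106) ≈ 0.31786.


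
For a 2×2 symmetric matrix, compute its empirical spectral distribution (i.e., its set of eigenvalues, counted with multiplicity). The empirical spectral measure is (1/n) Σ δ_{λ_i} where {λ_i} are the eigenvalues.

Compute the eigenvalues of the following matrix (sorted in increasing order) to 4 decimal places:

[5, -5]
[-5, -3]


Since M is real symmetric, both eigenvalues are real; they are the roots of det(λI − M) = λ² − (tr M) λ + det M.
tr M = 5 + (-3) = 2.
det M = 5·(-3) − (-5)² = -15 − 25 = -40.
Characteristic polynomial: λ² − 2λ − 40 = 0.
Discriminant Δ = (tr M)² − 4·det M = 4 − (-160) = 164; √Δ = 12.806248.
λ = (tr M ± √Δ)/2 = (2 ± 12.806248)/2, giving (tr M − √Δ)/2 = -5.4031 and (tr M + √Δ)/2 = 7.4031.

Eigenvalues sorted in increasing order: [-5.4031, 7.4031].


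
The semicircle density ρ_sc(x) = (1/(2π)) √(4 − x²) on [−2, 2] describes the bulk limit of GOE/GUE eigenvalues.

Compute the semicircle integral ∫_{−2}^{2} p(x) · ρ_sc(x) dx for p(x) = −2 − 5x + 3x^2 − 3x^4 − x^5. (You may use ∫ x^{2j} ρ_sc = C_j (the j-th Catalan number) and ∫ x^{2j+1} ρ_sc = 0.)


Write p(x) = Σ a_i x^i, split into monomials and integrate each against ρ_sc separately.
Using ∫ x^{2j} ρ_sc = C_j = (1/(j+1)) C(2j, j) (Catalan numbers) and ∫ x^{2j+1} ρ_sc = 0 (odd monomials vanish by symmetry):
  i = 0 (even): a_0 · C_{0} = -2 · 1 = -2
  i = 1 (odd): ∫ x^1 ρ_sc = 0 (vanishes)
  i = 2 (even): a_2 · C_{1} = 3 · 1 = 3
  i = 4 (even): a_4 · C_{2} = -3 · 2 = -6
  i = 5 (odd): ∫ x^5 ρ_sc = 0 (vanishes)

Summing the contributions: ∫_{−2}^{2} p(x) ρ_sc(x) dx = (-2) + 3 + (-6) = -5.


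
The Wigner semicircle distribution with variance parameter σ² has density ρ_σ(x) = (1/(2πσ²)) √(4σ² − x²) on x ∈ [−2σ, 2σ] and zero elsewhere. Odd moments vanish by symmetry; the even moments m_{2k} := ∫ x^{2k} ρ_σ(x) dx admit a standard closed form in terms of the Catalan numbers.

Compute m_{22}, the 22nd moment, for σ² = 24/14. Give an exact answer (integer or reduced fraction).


By the scaled semicircle moment identity, m_{2k} = σ^{2k} · C_k with k = 11.
C_11 = (1/(k+1)) · C(2k, k) = (1/12) · C(22, 11) = (1/12) · 705432 = 58786.
σ^{2k} = (σ²)^k = (24/14)^11 = 743008370688/1977326743.

Therefore m_{22} = σ^{22} · C_11 = (743008370688/1977326743) · 58786 = 6239784297037824/282475249.


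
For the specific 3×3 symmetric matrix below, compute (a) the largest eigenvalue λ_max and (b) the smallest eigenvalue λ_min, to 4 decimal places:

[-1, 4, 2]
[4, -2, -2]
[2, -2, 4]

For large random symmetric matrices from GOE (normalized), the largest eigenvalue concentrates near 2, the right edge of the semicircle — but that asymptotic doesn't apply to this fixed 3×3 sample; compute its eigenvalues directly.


Since M is real symmetric, all three eigenvalues are real; they are the roots of det(λI − M) = λ³ − (tr M) λ² + s λ − det M, where s is the sum of the principal 2×2 minors.
tr M = -1 + (-2) + 4 = 1.
s = ((-1)·(-2) − 4²) + ((-1)·4 − 2²) + ((-2)·4 − (-2)²) = -14 + (-8) + (-12) = -34.
det M (expand along row 1) = (-1)·(-12) − 4·20 + 2·(-4) = -76.
Characteristic polynomial: λ³ − λ² − 34λ + 76 = 0.
Substitute λ = y + (tr M)/3 = y + 0.333333 to remove the quadratic term: y³ + p·y + q = 0 with p = s − (tr M)²/3 = -34.333333 and q = −2(tr M)³/27 + (tr M)·s/3 − det M = 64.592593.
Three real roots ⇒ use the trigonometric (Viète) form: r = 2√(−p/3) = 6.765928, φ = arccos(3q/(p·r)) = arccos(-0.834182) = 2.557444 rad.
y_k = r·cos(φ/3 − 2πk/3) for k = 0, 1, 2 gives y = 4.452772, 2.185297, -6.638069.
λ_k = y_k + 0.333333 gives λ = 4.7861, 2.5186, -6.3047 (check: the sum is 1.0000 = tr M).

Hence λ_max = 4.7861 and λ_min = -6.3047.


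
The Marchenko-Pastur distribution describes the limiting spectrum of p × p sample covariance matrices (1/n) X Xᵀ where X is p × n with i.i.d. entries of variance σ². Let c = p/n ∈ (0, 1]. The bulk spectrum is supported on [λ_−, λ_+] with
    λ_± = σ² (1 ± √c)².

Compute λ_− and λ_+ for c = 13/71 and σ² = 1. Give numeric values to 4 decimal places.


c = 13/71 = 0.183099; √c = 0.427900.
λ_− = σ² (1 − √c)² = 1 · (1 − 0.427900)² = 1 · (0.572100)² = 0.327298.
λ_+ = σ² (1 + √c)² = 1 · (1 + 0.427900)² = 1 · (1.427900)² = 2.038899.

Rounded to 4 decimal places: λ_− ≈ 0.3273, λ_+ ≈ 2.0389.


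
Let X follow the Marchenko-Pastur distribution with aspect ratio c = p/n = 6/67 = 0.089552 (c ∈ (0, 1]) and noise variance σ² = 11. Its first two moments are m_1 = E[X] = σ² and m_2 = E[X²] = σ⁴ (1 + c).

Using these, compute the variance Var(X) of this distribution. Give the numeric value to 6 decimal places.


m_1 = E[X] = σ² = 11, so m_1² = 121.
m_2 = E[X²] = σ⁴ (1 + c) = 121 · (1 + 0.089552) = 121 · 1.089552 = 131.835821.
(Note m_2 − m_1² simplifies to c · σ⁴ = 0.089552 · 121.)

Var(X) = m_2 − m_1² = 131.835821 − 121 = 10.835821.


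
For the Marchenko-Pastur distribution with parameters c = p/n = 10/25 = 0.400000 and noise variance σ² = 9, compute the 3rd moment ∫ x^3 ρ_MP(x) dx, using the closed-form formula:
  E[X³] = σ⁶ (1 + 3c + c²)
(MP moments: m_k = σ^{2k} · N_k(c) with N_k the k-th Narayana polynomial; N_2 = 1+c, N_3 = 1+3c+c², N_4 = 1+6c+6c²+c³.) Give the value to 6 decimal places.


E[X³] = σ⁶ (1 + 3c + c²) (third MP moment). With σ² = 9 (so σ⁶ = 729) and c = 10/25 = 0.400000: E[X³] = 729 · (1 + 3·0.400000 + (0.400000)²) = 729 · 2.360000.

So E[X^3] = 1720.440000.


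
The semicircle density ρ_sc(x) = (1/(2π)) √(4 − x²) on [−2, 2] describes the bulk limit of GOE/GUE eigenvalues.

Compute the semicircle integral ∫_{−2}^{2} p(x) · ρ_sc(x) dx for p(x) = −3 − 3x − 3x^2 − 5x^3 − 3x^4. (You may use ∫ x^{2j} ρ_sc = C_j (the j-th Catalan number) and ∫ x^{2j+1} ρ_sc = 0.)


Write p(x) = Σ a_i x^i, split into monomials and integrate each against ρ_sc separately.
Using ∫ x^{2j} ρ_sc = C_j = (1/(j+1)) C(2j, j) (Catalan numbers) and ∫ x^{2j+1} ρ_sc = 0 (odd monomials vanish by symmetry):
  i = 0 (even): a_0 · C_{0} = -3 · 1 = -3
  i = 1 (odd): ∫ x^1 ρ_sc = 0 (vanishes)
  i = 2 (even): a_2 · C_{1} = -3 · 1 = -3
  i = 3 (odd): ∫ x^3 ρ_sc = 0 (vanishes)
  i = 4 (even): a_4 · C_{2} = -3 · 2 = -6

Summing the contributions: ∫_{−2}^{2} p(x) ρ_sc(x) dx = (-3) + (-3) + (-6) = -12.
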